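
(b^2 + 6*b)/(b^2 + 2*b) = (b + 6)/(b + 2)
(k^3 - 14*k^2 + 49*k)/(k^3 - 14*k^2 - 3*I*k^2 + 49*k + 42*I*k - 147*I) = k/(k - 3*I)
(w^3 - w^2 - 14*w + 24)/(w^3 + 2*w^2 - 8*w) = (w - 3)/w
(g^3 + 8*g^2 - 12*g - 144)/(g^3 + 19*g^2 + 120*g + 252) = (g - 4)/(g + 7)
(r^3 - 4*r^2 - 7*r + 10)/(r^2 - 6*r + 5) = r + 2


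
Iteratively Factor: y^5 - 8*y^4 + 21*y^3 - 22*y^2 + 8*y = (y)*(y^4 - 8*y^3 + 21*y^2 - 22*y + 8) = y*(y - 1)*(y^3 - 7*y^2 + 14*y - 8) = y*(y - 2)*(y - 1)*(y^2 - 5*y + 4) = y*(y - 4)*(y - 2)*(y - 1)*(y - 1)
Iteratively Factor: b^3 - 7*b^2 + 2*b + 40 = (b - 5)*(b^2 - 2*b - 8) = (b - 5)*(b - 4)*(b + 2)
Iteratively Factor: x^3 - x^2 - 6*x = (x + 2)*(x^2 - 3*x) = (x - 3)*(x + 2)*(x)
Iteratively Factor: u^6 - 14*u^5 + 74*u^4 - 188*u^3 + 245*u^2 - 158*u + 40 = (u - 5)*(u^5 - 9*u^4 + 29*u^3 - 43*u^2 + 30*u - 8) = (u - 5)*(u - 1)*(u^4 - 8*u^3 + 21*u^2 - 22*u + 8) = (u - 5)*(u - 4)*(u - 1)*(u^3 - 4*u^2 + 5*u - 2) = (u - 5)*(u - 4)*(u - 2)*(u - 1)*(u^2 - 2*u + 1) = (u - 5)*(u - 4)*(u - 2)*(u - 1)^2*(u - 1)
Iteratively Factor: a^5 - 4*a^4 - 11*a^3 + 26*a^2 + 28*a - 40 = (a - 5)*(a^4 + a^3 - 6*a^2 - 4*a + 8) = (a - 5)*(a - 1)*(a^3 + 2*a^2 - 4*a - 8) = (a - 5)*(a - 2)*(a - 1)*(a^2 + 4*a + 4) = (a - 5)*(a - 2)*(a - 1)*(a + 2)*(a + 2)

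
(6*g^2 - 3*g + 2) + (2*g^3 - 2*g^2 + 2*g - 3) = 2*g^3 + 4*g^2 - g - 1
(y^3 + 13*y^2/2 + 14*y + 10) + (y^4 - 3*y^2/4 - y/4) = y^4 + y^3 + 23*y^2/4 + 55*y/4 + 10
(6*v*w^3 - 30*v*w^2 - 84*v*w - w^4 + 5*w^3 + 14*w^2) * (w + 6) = 6*v*w^4 + 6*v*w^3 - 264*v*w^2 - 504*v*w - w^5 - w^4 + 44*w^3 + 84*w^2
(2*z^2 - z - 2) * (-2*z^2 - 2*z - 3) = -4*z^4 - 2*z^3 + 7*z + 6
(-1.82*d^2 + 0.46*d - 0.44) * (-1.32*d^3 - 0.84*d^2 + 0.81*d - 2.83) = 2.4024*d^5 + 0.9216*d^4 - 1.2798*d^3 + 5.8928*d^2 - 1.6582*d + 1.2452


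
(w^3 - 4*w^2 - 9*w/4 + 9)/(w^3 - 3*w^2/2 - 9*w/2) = (w^2 - 11*w/2 + 6)/(w*(w - 3))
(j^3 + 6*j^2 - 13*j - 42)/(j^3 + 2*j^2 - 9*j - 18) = (j + 7)/(j + 3)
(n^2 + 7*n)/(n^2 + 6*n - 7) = n/(n - 1)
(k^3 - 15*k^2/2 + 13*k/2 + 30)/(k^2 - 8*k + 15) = (k^2 - 5*k/2 - 6)/(k - 3)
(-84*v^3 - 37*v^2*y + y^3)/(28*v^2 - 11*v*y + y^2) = (12*v^2 + 7*v*y + y^2)/(-4*v + y)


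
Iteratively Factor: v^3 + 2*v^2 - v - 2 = (v - 1)*(v^2 + 3*v + 2) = (v - 1)*(v + 1)*(v + 2)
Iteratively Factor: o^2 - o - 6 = (o - 3)*(o + 2)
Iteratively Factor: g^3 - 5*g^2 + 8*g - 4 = (g - 2)*(g^2 - 3*g + 2) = (g - 2)*(g - 1)*(g - 2)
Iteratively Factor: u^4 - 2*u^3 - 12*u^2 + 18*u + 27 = (u + 3)*(u^3 - 5*u^2 + 3*u + 9) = (u - 3)*(u + 3)*(u^2 - 2*u - 3) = (u - 3)*(u + 1)*(u + 3)*(u - 3)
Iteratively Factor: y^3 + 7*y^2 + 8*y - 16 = (y + 4)*(y^2 + 3*y - 4) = (y + 4)^2*(y - 1)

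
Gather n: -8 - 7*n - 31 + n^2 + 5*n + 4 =n^2 - 2*n - 35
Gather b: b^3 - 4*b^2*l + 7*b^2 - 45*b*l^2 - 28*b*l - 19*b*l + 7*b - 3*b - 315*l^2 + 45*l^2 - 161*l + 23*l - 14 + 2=b^3 + b^2*(7 - 4*l) + b*(-45*l^2 - 47*l + 4) - 270*l^2 - 138*l - 12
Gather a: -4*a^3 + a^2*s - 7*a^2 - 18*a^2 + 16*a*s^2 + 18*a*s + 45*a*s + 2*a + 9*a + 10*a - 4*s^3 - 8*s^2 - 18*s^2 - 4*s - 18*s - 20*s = -4*a^3 + a^2*(s - 25) + a*(16*s^2 + 63*s + 21) - 4*s^3 - 26*s^2 - 42*s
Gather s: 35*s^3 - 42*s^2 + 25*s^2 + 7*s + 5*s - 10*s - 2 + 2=35*s^3 - 17*s^2 + 2*s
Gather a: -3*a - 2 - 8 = -3*a - 10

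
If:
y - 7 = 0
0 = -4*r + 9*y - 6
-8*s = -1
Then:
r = 57/4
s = 1/8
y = 7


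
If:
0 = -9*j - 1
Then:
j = -1/9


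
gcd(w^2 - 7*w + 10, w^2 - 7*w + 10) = w^2 - 7*w + 10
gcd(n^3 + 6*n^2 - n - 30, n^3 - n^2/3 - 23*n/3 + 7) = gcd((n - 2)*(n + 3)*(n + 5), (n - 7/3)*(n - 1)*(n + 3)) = n + 3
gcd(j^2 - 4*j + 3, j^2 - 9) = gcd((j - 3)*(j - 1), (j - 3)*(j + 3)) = j - 3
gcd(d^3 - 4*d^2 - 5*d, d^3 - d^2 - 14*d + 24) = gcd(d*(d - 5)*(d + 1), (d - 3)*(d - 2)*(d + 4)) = 1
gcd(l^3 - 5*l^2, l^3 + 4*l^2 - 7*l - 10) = 1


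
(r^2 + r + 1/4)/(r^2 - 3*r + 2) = (r^2 + r + 1/4)/(r^2 - 3*r + 2)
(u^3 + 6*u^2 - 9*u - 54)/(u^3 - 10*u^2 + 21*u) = (u^2 + 9*u + 18)/(u*(u - 7))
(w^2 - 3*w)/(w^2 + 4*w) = (w - 3)/(w + 4)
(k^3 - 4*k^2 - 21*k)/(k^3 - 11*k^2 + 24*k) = (k^2 - 4*k - 21)/(k^2 - 11*k + 24)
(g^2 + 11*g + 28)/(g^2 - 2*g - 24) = (g + 7)/(g - 6)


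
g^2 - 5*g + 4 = (g - 4)*(g - 1)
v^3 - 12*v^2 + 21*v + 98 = (v - 7)^2*(v + 2)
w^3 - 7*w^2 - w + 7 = (w - 7)*(w - 1)*(w + 1)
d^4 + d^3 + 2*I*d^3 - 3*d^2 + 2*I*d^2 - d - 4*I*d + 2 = (d - 1)*(d + 2)*(d + I)^2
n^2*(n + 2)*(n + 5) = n^4 + 7*n^3 + 10*n^2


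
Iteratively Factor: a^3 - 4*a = (a + 2)*(a^2 - 2*a) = (a - 2)*(a + 2)*(a)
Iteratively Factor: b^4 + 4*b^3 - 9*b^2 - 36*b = (b)*(b^3 + 4*b^2 - 9*b - 36) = b*(b - 3)*(b^2 + 7*b + 12) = b*(b - 3)*(b + 4)*(b + 3)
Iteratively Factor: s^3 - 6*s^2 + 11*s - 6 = (s - 2)*(s^2 - 4*s + 3) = (s - 2)*(s - 1)*(s - 3)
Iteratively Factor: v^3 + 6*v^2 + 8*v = (v)*(v^2 + 6*v + 8) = v*(v + 4)*(v + 2)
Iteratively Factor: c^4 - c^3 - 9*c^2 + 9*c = (c + 3)*(c^3 - 4*c^2 + 3*c) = c*(c + 3)*(c^2 - 4*c + 3) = c*(c - 3)*(c + 3)*(c - 1)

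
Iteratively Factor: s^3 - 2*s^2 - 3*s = (s + 1)*(s^2 - 3*s) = s*(s + 1)*(s - 3)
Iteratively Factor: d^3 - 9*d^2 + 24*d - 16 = (d - 1)*(d^2 - 8*d + 16) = (d - 4)*(d - 1)*(d - 4)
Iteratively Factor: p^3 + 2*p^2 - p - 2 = (p + 2)*(p^2 - 1) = (p + 1)*(p + 2)*(p - 1)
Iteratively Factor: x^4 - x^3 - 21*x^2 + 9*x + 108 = (x - 3)*(x^3 + 2*x^2 - 15*x - 36) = (x - 3)*(x + 3)*(x^2 - x - 12) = (x - 3)*(x + 3)^2*(x - 4)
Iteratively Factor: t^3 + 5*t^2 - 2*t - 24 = (t + 4)*(t^2 + t - 6) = (t + 3)*(t + 4)*(t - 2)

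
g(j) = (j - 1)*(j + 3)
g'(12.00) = 26.00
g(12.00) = 165.00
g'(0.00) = 2.00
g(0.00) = -3.00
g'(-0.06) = 1.88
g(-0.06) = -3.12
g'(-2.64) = -3.28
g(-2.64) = -1.31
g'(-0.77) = 0.46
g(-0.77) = -3.95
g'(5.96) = 13.92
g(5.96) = 44.44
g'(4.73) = 11.46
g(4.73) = 28.83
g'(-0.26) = 1.48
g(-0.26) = -3.45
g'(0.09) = 2.18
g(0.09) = -2.81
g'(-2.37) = -2.74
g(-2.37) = -2.12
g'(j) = 2*j + 2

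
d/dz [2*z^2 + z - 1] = 4*z + 1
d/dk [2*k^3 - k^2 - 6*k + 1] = 6*k^2 - 2*k - 6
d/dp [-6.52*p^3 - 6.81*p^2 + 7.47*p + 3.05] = -19.56*p^2 - 13.62*p + 7.47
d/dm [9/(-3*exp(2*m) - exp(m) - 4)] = (54*exp(m) + 9)*exp(m)/(3*exp(2*m) + exp(m) + 4)^2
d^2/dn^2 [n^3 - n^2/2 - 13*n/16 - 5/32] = 6*n - 1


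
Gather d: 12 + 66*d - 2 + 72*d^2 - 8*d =72*d^2 + 58*d + 10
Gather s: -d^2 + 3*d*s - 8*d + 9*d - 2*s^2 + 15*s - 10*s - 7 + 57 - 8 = -d^2 + d - 2*s^2 + s*(3*d + 5) + 42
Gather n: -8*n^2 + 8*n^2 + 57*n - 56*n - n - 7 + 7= 0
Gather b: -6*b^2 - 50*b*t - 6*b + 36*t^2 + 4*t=-6*b^2 + b*(-50*t - 6) + 36*t^2 + 4*t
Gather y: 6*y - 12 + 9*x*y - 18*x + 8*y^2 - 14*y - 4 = -18*x + 8*y^2 + y*(9*x - 8) - 16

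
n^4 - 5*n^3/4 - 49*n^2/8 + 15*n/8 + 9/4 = (n - 3)*(n - 3/4)*(n + 1/2)*(n + 2)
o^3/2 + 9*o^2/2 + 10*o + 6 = (o/2 + 1/2)*(o + 2)*(o + 6)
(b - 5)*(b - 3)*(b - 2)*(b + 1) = b^4 - 9*b^3 + 21*b^2 + b - 30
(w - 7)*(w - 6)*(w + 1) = w^3 - 12*w^2 + 29*w + 42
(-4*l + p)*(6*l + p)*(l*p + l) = -24*l^3*p - 24*l^3 + 2*l^2*p^2 + 2*l^2*p + l*p^3 + l*p^2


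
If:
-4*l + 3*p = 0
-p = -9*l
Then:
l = 0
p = 0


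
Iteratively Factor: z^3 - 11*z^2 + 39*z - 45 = (z - 3)*(z^2 - 8*z + 15) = (z - 3)^2*(z - 5)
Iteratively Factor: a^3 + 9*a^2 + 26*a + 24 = (a + 3)*(a^2 + 6*a + 8) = (a + 3)*(a + 4)*(a + 2)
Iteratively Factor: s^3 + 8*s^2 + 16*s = (s + 4)*(s^2 + 4*s) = s*(s + 4)*(s + 4)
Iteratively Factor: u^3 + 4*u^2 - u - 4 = (u + 1)*(u^2 + 3*u - 4) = (u + 1)*(u + 4)*(u - 1)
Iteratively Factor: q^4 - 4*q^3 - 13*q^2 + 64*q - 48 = (q - 4)*(q^3 - 13*q + 12) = (q - 4)*(q - 1)*(q^2 + q - 12) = (q - 4)*(q - 1)*(q + 4)*(q - 3)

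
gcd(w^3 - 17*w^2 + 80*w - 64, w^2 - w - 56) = w - 8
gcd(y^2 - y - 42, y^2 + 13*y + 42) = y + 6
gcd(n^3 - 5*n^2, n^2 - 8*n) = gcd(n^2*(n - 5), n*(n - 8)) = n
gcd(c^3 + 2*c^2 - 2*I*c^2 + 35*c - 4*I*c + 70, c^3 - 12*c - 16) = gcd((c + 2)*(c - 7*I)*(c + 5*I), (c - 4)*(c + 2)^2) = c + 2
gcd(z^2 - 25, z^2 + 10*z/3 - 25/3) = z + 5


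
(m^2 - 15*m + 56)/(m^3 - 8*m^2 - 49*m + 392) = 1/(m + 7)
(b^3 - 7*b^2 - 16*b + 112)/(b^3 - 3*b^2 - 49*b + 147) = (b^2 - 16)/(b^2 + 4*b - 21)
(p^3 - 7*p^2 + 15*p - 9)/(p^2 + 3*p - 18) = (p^2 - 4*p + 3)/(p + 6)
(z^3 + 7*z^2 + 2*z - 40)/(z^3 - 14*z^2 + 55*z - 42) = (z^3 + 7*z^2 + 2*z - 40)/(z^3 - 14*z^2 + 55*z - 42)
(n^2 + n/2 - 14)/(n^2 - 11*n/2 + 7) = (n + 4)/(n - 2)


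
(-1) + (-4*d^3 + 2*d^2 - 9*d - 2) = -4*d^3 + 2*d^2 - 9*d - 3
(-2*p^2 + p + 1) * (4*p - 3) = -8*p^3 + 10*p^2 + p - 3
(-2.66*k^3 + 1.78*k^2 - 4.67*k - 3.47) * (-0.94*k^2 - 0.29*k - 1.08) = 2.5004*k^5 - 0.9018*k^4 + 6.7464*k^3 + 2.6937*k^2 + 6.0499*k + 3.7476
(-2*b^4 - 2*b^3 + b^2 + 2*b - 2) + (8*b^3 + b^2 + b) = -2*b^4 + 6*b^3 + 2*b^2 + 3*b - 2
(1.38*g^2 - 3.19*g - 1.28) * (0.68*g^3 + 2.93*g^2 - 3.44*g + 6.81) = 0.9384*g^5 + 1.8742*g^4 - 14.9643*g^3 + 16.621*g^2 - 17.3207*g - 8.7168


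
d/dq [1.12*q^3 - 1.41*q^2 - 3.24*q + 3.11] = 3.36*q^2 - 2.82*q - 3.24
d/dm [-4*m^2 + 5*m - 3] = 5 - 8*m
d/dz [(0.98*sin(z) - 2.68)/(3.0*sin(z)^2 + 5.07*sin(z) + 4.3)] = (-2.94*sin(z)^2 + 16.08*sin(z) + 17.8016)*cos(z)/(9.0*sin(z)^4 + 30.42*sin(z)^3 + 51.5049*sin(z)^2 + 43.602*sin(z) + 18.49)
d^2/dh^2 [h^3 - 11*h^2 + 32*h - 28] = 6*h - 22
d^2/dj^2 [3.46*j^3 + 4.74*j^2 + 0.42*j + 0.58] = 20.76*j + 9.48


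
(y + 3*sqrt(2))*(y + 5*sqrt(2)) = y^2 + 8*sqrt(2)*y + 30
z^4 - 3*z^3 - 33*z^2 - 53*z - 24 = (z - 8)*(z + 1)^2*(z + 3)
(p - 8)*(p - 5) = p^2 - 13*p + 40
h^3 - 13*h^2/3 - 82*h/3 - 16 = (h - 8)*(h + 2/3)*(h + 3)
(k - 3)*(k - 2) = k^2 - 5*k + 6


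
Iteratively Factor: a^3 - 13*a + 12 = (a - 3)*(a^2 + 3*a - 4) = (a - 3)*(a - 1)*(a + 4)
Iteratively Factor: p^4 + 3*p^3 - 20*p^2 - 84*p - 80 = (p + 4)*(p^3 - p^2 - 16*p - 20) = (p + 2)*(p + 4)*(p^2 - 3*p - 10) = (p + 2)^2*(p + 4)*(p - 5)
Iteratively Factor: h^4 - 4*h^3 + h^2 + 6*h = (h - 2)*(h^3 - 2*h^2 - 3*h) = (h - 2)*(h + 1)*(h^2 - 3*h) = h*(h - 2)*(h + 1)*(h - 3)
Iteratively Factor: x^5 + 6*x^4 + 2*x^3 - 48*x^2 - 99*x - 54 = (x - 3)*(x^4 + 9*x^3 + 29*x^2 + 39*x + 18) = (x - 3)*(x + 2)*(x^3 + 7*x^2 + 15*x + 9) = (x - 3)*(x + 2)*(x + 3)*(x^2 + 4*x + 3) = (x - 3)*(x + 2)*(x + 3)^2*(x + 1)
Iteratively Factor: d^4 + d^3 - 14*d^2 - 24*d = (d)*(d^3 + d^2 - 14*d - 24) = d*(d + 3)*(d^2 - 2*d - 8) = d*(d + 2)*(d + 3)*(d - 4)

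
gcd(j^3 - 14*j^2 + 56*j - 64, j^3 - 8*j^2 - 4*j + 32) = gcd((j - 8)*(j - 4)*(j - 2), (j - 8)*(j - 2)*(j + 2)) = j^2 - 10*j + 16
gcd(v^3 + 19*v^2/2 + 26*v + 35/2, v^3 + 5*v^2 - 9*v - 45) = v + 5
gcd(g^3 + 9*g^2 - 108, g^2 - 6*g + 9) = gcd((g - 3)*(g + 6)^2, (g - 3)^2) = g - 3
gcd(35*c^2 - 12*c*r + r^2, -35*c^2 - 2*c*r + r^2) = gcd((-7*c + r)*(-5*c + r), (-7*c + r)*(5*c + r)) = -7*c + r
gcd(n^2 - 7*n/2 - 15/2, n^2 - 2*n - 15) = n - 5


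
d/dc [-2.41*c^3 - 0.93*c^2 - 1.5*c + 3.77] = -7.23*c^2 - 1.86*c - 1.5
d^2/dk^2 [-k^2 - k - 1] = -2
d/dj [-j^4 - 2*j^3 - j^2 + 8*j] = -4*j^3 - 6*j^2 - 2*j + 8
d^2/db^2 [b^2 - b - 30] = 2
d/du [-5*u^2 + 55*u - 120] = 55 - 10*u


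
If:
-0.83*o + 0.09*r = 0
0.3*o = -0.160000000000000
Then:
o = -0.53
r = -4.92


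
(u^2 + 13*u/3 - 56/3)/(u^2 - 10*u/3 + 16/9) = 3*(u + 7)/(3*u - 2)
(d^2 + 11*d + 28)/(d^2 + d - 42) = (d + 4)/(d - 6)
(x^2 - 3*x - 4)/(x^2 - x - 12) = (x + 1)/(x + 3)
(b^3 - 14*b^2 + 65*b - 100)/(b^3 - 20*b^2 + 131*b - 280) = (b^2 - 9*b + 20)/(b^2 - 15*b + 56)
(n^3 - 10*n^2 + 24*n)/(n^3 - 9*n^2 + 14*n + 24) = n/(n + 1)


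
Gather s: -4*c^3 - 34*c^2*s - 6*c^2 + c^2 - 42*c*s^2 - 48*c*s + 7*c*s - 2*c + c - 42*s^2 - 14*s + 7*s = -4*c^3 - 5*c^2 - c + s^2*(-42*c - 42) + s*(-34*c^2 - 41*c - 7)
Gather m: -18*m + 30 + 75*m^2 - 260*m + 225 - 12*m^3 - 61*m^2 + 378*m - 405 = -12*m^3 + 14*m^2 + 100*m - 150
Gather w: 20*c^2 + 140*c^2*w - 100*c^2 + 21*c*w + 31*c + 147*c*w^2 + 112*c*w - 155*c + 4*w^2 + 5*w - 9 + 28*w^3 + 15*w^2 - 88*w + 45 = -80*c^2 - 124*c + 28*w^3 + w^2*(147*c + 19) + w*(140*c^2 + 133*c - 83) + 36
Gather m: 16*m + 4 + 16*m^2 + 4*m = 16*m^2 + 20*m + 4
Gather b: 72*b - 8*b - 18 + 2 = 64*b - 16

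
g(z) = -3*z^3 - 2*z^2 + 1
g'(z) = -9*z^2 - 4*z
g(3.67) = -174.23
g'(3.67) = -135.90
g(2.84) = -83.85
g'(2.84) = -83.95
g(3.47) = -148.43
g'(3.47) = -122.25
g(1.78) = -22.26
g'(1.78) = -35.64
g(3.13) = -110.59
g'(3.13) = -100.69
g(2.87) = -86.39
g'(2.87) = -85.61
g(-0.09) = 0.99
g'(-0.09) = 0.29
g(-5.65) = 478.24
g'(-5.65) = -264.70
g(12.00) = -5471.00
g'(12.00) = -1344.00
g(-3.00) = 64.00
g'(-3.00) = -69.00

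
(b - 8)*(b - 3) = b^2 - 11*b + 24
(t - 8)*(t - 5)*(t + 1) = t^3 - 12*t^2 + 27*t + 40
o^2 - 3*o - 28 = (o - 7)*(o + 4)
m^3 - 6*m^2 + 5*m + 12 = (m - 4)*(m - 3)*(m + 1)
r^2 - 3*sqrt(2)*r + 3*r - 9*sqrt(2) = (r + 3)*(r - 3*sqrt(2))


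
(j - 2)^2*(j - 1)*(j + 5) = j^4 - 17*j^2 + 36*j - 20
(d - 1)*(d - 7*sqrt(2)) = d^2 - 7*sqrt(2)*d - d + 7*sqrt(2)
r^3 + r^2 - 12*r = r*(r - 3)*(r + 4)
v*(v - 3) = v^2 - 3*v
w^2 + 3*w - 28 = (w - 4)*(w + 7)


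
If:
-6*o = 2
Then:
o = -1/3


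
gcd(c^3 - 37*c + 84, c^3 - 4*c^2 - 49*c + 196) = c^2 + 3*c - 28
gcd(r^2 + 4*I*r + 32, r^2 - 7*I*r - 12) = r - 4*I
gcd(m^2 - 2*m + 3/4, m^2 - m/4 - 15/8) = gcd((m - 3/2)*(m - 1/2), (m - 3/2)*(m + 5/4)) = m - 3/2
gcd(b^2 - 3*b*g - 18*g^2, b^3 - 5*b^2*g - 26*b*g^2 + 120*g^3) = b - 6*g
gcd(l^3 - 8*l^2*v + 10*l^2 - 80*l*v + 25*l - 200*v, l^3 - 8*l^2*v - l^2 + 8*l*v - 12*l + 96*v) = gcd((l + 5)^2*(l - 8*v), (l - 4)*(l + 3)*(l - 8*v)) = -l + 8*v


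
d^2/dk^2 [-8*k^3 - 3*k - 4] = -48*k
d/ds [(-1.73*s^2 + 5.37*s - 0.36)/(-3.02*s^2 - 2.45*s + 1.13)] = (20.4559*s^2 - 6.0842*s + 5.1861)/(9.1204*s^4 + 14.798*s^3 - 0.822699999999998*s^2 - 5.537*s + 1.2769)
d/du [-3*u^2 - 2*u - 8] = -6*u - 2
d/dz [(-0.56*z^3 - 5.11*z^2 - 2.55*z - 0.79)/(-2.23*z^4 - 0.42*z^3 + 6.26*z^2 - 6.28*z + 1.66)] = (-1.2488*z^6 - 22.7906*z^5 - 22.7113*z^4 - 2.1552*z^3 + 44.2696*z^2 - 7.0744*z - 9.1942)/(4.9729*z^8 + 1.8732*z^7 - 27.7432*z^6 + 22.7504*z^5 + 37.0592*z^4 - 80.02*z^3 + 60.2216*z^2 - 20.8496*z + 2.7556)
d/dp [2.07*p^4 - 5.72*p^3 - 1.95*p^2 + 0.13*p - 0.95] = 8.28*p^3 - 17.16*p^2 - 3.9*p + 0.13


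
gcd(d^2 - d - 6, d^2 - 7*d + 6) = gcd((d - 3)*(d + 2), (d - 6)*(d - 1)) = 1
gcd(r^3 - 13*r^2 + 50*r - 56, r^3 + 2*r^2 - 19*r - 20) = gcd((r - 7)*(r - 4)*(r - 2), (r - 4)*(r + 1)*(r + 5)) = r - 4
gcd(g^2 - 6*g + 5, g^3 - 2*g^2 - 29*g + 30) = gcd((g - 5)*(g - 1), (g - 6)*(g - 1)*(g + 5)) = g - 1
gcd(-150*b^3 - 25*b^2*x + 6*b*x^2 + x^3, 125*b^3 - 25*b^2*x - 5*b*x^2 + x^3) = -25*b^2 + x^2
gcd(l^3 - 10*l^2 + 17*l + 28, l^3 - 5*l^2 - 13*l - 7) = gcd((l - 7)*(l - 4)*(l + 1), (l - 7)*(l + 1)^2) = l^2 - 6*l - 7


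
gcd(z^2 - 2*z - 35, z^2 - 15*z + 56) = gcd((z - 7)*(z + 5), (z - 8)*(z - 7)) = z - 7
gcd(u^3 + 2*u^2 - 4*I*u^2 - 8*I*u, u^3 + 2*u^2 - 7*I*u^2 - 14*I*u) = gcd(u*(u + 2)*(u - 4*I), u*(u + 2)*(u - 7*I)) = u^2 + 2*u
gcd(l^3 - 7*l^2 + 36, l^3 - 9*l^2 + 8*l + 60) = l^2 - 4*l - 12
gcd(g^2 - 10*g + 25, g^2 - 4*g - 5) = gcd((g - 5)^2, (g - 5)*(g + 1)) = g - 5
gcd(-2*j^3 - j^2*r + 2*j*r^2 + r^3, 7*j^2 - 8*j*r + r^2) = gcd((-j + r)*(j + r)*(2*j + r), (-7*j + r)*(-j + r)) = -j + r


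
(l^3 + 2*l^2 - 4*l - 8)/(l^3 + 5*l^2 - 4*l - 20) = (l + 2)/(l + 5)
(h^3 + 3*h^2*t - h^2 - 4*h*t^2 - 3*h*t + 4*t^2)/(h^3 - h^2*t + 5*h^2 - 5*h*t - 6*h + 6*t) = (h + 4*t)/(h + 6)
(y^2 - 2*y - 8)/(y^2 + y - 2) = (y - 4)/(y - 1)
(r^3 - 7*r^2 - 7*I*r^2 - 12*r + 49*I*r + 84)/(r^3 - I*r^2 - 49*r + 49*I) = (r^2 - 7*I*r - 12)/(r^2 + r*(7 - I) - 7*I)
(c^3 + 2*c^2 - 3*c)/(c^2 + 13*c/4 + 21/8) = 8*c*(c^2 + 2*c - 3)/(8*c^2 + 26*c + 21)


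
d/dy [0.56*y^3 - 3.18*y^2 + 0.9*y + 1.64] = 1.68*y^2 - 6.36*y + 0.9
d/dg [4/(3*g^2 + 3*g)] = 4*(-2*g - 1)/(3*g^2*(g + 1)^2)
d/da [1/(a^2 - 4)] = -2*a/(a^2 - 4)^2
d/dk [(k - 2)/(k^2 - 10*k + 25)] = (-k - 1)/(k^3 - 15*k^2 + 75*k - 125)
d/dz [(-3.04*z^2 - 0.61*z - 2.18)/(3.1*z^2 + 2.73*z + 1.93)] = (-6.4082*z^2 + 1.7816*z + 4.7741)/(9.61*z^4 + 16.926*z^3 + 19.4189*z^2 + 10.5378*z + 3.7249)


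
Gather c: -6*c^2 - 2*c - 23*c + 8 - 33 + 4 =-6*c^2 - 25*c - 21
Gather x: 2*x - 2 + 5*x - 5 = 7*x - 7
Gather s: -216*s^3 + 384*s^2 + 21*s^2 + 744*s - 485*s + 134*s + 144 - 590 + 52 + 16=-216*s^3 + 405*s^2 + 393*s - 378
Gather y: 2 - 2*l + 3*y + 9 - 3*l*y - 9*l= -11*l + y*(3 - 3*l) + 11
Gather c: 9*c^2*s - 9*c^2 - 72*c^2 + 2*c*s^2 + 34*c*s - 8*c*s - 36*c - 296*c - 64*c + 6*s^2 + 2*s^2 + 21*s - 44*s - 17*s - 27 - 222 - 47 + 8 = c^2*(9*s - 81) + c*(2*s^2 + 26*s - 396) + 8*s^2 - 40*s - 288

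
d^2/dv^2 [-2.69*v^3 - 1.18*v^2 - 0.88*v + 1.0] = -16.14*v - 2.36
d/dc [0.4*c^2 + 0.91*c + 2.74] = 0.8*c + 0.91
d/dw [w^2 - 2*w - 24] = 2*w - 2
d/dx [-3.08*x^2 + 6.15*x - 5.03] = 6.15 - 6.16*x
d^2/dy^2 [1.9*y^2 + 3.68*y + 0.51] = 3.80000000000000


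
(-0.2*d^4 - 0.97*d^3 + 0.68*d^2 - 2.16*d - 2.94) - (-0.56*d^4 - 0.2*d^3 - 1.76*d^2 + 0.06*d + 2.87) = 0.36*d^4 - 0.77*d^3 + 2.44*d^2 - 2.22*d - 5.81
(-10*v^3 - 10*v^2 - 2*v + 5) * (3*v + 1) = -30*v^4 - 40*v^3 - 16*v^2 + 13*v + 5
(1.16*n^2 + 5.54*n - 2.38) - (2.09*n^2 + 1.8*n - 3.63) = -0.93*n^2 + 3.74*n + 1.25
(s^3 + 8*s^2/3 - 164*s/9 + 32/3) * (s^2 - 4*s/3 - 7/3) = s^5 + 4*s^4/3 - 217*s^3/9 + 776*s^2/27 + 764*s/27 - 224/9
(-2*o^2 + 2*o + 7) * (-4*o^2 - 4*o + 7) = 8*o^4 - 50*o^2 - 14*o + 49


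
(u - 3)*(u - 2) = u^2 - 5*u + 6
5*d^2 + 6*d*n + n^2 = (d + n)*(5*d + n)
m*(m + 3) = m^2 + 3*m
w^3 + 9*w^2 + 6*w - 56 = (w - 2)*(w + 4)*(w + 7)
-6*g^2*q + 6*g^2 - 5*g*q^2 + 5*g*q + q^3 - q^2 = (-6*g + q)*(g + q)*(q - 1)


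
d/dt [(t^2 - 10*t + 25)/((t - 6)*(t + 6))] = 2*(5*t^2 - 61*t + 180)/(t^4 - 72*t^2 + 1296)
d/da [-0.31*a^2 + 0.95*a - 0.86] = 0.95 - 0.62*a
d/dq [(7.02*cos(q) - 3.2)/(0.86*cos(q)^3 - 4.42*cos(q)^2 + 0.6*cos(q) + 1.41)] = (12.0744*cos(q)^3 - 39.2844*cos(q)^2 + 28.288*cos(q) - 11.8182)*sin(q)/(0.7396*cos(q)^6 - 7.6024*cos(q)^5 + 20.5684*cos(q)^4 - 2.8788*cos(q)^3 - 12.1044*cos(q)^2 + 1.692*cos(q) + 1.9881)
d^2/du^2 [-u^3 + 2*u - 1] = -6*u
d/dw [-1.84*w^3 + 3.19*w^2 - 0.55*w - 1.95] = -5.52*w^2 + 6.38*w - 0.55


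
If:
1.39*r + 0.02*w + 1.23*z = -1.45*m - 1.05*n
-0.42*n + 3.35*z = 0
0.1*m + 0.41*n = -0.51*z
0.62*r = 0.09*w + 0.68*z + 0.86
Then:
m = -37.802380952381*z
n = 7.97619047619048*z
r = 29.6898961038961*z + 0.125090909090909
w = 196.97483982684*z - 8.69381818181818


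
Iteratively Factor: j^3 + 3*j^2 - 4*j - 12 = (j + 2)*(j^2 + j - 6) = (j + 2)*(j + 3)*(j - 2)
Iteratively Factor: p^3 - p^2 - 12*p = (p + 3)*(p^2 - 4*p) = p*(p + 3)*(p - 4)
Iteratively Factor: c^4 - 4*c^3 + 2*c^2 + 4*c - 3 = (c + 1)*(c^3 - 5*c^2 + 7*c - 3) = (c - 3)*(c + 1)*(c^2 - 2*c + 1) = (c - 3)*(c - 1)*(c + 1)*(c - 1)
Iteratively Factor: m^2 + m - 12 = (m - 3)*(m + 4)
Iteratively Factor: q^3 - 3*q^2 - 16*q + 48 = (q - 4)*(q^2 + q - 12) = (q - 4)*(q - 3)*(q + 4)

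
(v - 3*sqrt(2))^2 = v^2 - 6*sqrt(2)*v + 18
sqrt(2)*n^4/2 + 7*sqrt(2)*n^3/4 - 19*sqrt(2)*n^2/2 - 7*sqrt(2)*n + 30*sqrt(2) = (n - 5/2)*(n - 2)*(n + 6)*(sqrt(2)*n/2 + sqrt(2))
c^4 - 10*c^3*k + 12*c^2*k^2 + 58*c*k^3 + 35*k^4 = (c - 7*k)*(c - 5*k)*(c + k)^2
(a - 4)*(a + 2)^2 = a^3 - 12*a - 16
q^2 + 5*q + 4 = (q + 1)*(q + 4)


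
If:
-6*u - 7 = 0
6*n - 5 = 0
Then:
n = 5/6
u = -7/6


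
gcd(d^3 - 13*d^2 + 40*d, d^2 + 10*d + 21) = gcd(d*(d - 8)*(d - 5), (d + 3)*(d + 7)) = 1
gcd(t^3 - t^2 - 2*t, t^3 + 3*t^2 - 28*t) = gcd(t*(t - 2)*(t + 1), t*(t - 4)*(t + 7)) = t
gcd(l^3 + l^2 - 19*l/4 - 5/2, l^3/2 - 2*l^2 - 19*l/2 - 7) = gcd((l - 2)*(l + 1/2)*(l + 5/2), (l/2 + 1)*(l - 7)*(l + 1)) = 1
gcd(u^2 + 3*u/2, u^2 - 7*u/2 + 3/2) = 1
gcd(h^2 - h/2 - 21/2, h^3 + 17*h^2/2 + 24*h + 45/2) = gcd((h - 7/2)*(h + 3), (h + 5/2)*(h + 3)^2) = h + 3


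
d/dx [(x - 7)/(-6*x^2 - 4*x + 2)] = (3*x^2 - 42*x - 13)/(2*(9*x^4 + 12*x^3 - 2*x^2 - 4*x + 1))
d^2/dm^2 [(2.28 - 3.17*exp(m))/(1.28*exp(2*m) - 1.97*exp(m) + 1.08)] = (-5.193728*exp(4*m) + 6.948736*exp(3*m) + 9.04550400000002*exp(2*m) - 10.503528*exp(m) + 1.15344)*exp(m)/(2.097152*exp(6*m) - 9.682944*exp(5*m) + 20.211072*exp(4*m) - 23.985341*exp(3*m) + 17.053092*exp(2*m) - 6.893424*exp(m) + 1.259712)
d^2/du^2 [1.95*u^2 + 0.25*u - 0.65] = 3.90000000000000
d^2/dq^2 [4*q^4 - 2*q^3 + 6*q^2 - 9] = 48*q^2 - 12*q + 12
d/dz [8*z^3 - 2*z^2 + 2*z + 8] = 24*z^2 - 4*z + 2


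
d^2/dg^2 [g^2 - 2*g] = 2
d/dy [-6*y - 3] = -6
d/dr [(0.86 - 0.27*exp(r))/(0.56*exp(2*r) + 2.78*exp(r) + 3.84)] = (0.1512*exp(2*r) - 0.9632*exp(r) - 3.4276)*exp(r)/(0.3136*exp(4*r) + 3.1136*exp(3*r) + 12.0292*exp(2*r) + 21.3504*exp(r) + 14.7456)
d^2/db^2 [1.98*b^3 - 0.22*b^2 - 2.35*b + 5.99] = 11.88*b - 0.44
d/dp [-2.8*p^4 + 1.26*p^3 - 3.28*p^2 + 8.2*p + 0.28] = -11.2*p^3 + 3.78*p^2 - 6.56*p + 8.2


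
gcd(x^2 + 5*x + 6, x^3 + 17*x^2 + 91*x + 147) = x + 3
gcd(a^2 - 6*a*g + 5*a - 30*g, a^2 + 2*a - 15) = a + 5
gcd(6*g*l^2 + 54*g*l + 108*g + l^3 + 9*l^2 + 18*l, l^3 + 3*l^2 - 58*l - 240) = l + 6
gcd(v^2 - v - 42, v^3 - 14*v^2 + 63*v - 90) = 1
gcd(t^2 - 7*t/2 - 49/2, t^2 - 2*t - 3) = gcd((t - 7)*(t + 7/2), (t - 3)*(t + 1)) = 1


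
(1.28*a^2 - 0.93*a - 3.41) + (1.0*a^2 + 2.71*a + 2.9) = 2.28*a^2 + 1.78*a - 0.51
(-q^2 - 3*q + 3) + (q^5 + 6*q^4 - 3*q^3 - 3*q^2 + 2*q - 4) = q^5 + 6*q^4 - 3*q^3 - 4*q^2 - q - 1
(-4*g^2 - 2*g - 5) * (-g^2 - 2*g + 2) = 4*g^4 + 10*g^3 + g^2 + 6*g - 10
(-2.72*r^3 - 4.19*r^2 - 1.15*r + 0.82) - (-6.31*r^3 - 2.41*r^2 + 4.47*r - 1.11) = 3.59*r^3 - 1.78*r^2 - 5.62*r + 1.93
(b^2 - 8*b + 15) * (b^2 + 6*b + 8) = b^4 - 2*b^3 - 25*b^2 + 26*b + 120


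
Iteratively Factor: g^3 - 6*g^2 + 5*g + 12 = (g - 4)*(g^2 - 2*g - 3) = (g - 4)*(g + 1)*(g - 3)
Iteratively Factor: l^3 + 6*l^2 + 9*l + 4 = (l + 1)*(l^2 + 5*l + 4) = (l + 1)^2*(l + 4)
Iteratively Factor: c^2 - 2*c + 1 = (c - 1)*(c - 1)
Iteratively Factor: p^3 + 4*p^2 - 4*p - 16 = (p + 4)*(p^2 - 4) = (p - 2)*(p + 4)*(p + 2)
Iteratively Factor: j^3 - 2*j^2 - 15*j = (j + 3)*(j^2 - 5*j) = j*(j + 3)*(j - 5)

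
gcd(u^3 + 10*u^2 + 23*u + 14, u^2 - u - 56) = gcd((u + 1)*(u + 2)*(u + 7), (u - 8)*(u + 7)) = u + 7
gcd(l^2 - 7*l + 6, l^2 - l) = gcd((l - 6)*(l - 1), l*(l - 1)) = l - 1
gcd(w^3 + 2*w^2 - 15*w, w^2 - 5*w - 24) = 1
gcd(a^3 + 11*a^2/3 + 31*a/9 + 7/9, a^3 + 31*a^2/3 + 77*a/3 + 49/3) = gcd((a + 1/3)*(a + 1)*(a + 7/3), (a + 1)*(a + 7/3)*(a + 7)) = a^2 + 10*a/3 + 7/3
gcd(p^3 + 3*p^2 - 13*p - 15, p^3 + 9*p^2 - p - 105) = p^2 + 2*p - 15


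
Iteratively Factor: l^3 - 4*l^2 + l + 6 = (l - 2)*(l^2 - 2*l - 3) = (l - 2)*(l + 1)*(l - 3)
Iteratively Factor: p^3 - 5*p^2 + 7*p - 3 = (p - 3)*(p^2 - 2*p + 1) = (p - 3)*(p - 1)*(p - 1)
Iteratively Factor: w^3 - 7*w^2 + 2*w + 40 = (w - 4)*(w^2 - 3*w - 10) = (w - 4)*(w + 2)*(w - 5)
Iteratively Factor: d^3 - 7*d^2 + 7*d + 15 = (d - 3)*(d^2 - 4*d - 5) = (d - 5)*(d - 3)*(d + 1)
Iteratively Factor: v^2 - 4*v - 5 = (v + 1)*(v - 5)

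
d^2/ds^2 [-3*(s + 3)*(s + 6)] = -6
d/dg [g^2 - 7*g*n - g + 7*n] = 2*g - 7*n - 1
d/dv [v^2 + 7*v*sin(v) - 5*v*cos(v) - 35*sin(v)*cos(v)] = 5*v*sin(v) + 7*v*cos(v) + 2*v + 7*sin(v) - 5*cos(v) - 35*cos(2*v)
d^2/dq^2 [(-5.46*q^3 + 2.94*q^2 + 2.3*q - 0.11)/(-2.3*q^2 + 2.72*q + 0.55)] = (8.5265128291212e-14*q^5 - 5.6843418860808e-14*q^4 + 33.485048*q^3 + 30.18576*q^2 - 11.67606*q + 7.008848)/(12.167*q^6 - 43.1664*q^5 + 42.32046*q^4 + 0.521151999999997*q^3 - 10.12011*q^2 - 2.4684*q - 0.166375)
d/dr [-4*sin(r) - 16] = -4*cos(r)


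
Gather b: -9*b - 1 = -9*b - 1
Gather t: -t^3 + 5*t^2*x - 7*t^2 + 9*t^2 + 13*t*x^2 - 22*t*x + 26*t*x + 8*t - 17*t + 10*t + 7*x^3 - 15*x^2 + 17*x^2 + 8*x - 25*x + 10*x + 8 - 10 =-t^3 + t^2*(5*x + 2) + t*(13*x^2 + 4*x + 1) + 7*x^3 + 2*x^2 - 7*x - 2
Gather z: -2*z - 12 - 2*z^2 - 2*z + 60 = -2*z^2 - 4*z + 48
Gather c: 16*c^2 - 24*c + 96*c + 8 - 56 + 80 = 16*c^2 + 72*c + 32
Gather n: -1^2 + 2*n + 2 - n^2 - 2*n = 1 - n^2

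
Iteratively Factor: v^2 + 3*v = (v + 3)*(v)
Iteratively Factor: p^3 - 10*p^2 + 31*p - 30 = (p - 3)*(p^2 - 7*p + 10) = (p - 3)*(p - 2)*(p - 5)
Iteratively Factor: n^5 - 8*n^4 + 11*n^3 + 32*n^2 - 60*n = (n - 2)*(n^4 - 6*n^3 - n^2 + 30*n) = (n - 2)*(n + 2)*(n^3 - 8*n^2 + 15*n) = (n - 5)*(n - 2)*(n + 2)*(n^2 - 3*n) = n*(n - 5)*(n - 2)*(n + 2)*(n - 3)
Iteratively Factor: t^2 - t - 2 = (t + 1)*(t - 2)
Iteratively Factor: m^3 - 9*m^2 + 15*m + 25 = (m + 1)*(m^2 - 10*m + 25) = (m - 5)*(m + 1)*(m - 5)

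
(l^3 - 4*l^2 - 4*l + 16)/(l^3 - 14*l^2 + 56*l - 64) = (l + 2)/(l - 8)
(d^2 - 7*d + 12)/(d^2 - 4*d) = (d - 3)/d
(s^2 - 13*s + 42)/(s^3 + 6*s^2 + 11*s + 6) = (s^2 - 13*s + 42)/(s^3 + 6*s^2 + 11*s + 6)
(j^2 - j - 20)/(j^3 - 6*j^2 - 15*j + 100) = 1/(j - 5)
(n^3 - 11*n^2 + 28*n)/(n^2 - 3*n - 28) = n*(n - 4)/(n + 4)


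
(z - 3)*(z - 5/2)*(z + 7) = z^3 + 3*z^2/2 - 31*z + 105/2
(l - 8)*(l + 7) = l^2 - l - 56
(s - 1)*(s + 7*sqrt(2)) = s^2 - s + 7*sqrt(2)*s - 7*sqrt(2)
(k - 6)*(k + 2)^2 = k^3 - 2*k^2 - 20*k - 24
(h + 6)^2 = h^2 + 12*h + 36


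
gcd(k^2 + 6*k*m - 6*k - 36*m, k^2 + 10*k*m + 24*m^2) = k + 6*m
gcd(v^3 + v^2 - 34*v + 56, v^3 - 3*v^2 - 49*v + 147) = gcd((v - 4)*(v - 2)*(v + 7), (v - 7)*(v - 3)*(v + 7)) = v + 7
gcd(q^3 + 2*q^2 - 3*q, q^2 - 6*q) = q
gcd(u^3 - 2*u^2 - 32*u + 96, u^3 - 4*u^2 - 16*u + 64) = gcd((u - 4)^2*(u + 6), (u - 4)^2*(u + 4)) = u^2 - 8*u + 16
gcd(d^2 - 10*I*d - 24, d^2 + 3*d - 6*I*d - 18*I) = d - 6*I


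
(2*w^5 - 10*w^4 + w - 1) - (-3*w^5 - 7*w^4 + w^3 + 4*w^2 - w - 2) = 5*w^5 - 3*w^4 - w^3 - 4*w^2 + 2*w + 1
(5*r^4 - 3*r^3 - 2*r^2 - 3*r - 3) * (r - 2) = 5*r^5 - 13*r^4 + 4*r^3 + r^2 + 3*r + 6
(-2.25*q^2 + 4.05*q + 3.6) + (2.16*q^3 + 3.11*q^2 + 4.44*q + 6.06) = 2.16*q^3 + 0.86*q^2 + 8.49*q + 9.66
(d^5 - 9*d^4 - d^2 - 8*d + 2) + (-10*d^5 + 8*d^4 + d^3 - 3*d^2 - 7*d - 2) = -9*d^5 - d^4 + d^3 - 4*d^2 - 15*d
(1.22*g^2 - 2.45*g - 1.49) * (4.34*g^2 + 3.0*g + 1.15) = 5.2948*g^4 - 6.973*g^3 - 12.4136*g^2 - 7.2875*g - 1.7135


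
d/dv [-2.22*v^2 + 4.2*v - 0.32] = 4.2 - 4.44*v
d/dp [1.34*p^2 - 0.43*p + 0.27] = 2.68*p - 0.43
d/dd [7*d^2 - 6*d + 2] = 14*d - 6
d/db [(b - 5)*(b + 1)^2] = 3*(b - 3)*(b + 1)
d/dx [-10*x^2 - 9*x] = -20*x - 9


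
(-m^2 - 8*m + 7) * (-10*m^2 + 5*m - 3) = 10*m^4 + 75*m^3 - 107*m^2 + 59*m - 21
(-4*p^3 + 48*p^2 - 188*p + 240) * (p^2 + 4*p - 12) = -4*p^5 + 32*p^4 + 52*p^3 - 1088*p^2 + 3216*p - 2880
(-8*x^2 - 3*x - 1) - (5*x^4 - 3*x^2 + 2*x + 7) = -5*x^4 - 5*x^2 - 5*x - 8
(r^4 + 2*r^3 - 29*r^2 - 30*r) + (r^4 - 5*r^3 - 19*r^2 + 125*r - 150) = 2*r^4 - 3*r^3 - 48*r^2 + 95*r - 150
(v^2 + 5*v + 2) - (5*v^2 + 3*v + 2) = -4*v^2 + 2*v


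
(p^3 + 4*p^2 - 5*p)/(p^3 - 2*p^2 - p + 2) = p*(p + 5)/(p^2 - p - 2)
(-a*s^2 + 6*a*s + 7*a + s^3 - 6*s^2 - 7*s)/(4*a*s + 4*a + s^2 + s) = (-a*s + 7*a + s^2 - 7*s)/(4*a + s)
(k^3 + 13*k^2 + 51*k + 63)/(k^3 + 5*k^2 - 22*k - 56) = (k^2 + 6*k + 9)/(k^2 - 2*k - 8)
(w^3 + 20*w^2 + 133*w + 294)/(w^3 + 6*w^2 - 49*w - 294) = (w + 7)/(w - 7)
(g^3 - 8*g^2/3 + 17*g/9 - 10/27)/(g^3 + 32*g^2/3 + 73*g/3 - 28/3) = (9*g^2 - 21*g + 10)/(9*(g^2 + 11*g + 28))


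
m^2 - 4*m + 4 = (m - 2)^2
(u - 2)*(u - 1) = u^2 - 3*u + 2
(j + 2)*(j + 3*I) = j^2 + 2*j + 3*I*j + 6*I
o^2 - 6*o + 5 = (o - 5)*(o - 1)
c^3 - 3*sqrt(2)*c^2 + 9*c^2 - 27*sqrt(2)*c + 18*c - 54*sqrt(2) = (c + 3)*(c + 6)*(c - 3*sqrt(2))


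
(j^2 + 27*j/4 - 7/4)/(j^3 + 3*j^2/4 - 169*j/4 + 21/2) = 1/(j - 6)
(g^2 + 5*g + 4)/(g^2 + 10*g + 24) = (g + 1)/(g + 6)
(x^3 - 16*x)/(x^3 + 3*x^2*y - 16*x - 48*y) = x/(x + 3*y)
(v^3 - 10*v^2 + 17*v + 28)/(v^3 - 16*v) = (v^2 - 6*v - 7)/(v*(v + 4))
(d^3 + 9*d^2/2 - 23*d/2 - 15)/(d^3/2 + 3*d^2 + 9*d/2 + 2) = (2*d^2 + 7*d - 30)/(d^2 + 5*d + 4)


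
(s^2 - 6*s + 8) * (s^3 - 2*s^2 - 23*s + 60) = s^5 - 8*s^4 - 3*s^3 + 182*s^2 - 544*s + 480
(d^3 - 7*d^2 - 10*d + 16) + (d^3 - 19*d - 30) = 2*d^3 - 7*d^2 - 29*d - 14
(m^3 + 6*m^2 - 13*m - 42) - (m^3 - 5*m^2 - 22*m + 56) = 11*m^2 + 9*m - 98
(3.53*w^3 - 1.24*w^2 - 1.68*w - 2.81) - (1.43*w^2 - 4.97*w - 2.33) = 3.53*w^3 - 2.67*w^2 + 3.29*w - 0.48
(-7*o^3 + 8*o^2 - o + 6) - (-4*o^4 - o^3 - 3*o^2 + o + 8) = 4*o^4 - 6*o^3 + 11*o^2 - 2*o - 2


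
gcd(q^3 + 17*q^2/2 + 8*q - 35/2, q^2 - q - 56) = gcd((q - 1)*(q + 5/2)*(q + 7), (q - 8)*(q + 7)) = q + 7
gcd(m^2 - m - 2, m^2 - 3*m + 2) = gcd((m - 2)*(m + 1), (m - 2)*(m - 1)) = m - 2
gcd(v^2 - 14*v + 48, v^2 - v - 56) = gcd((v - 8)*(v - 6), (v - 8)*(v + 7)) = v - 8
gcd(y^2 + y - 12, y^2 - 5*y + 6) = y - 3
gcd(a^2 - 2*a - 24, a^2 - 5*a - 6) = a - 6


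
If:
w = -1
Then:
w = -1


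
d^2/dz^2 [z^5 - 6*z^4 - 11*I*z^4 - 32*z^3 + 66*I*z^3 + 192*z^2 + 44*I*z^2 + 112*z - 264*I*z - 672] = 20*z^3 + z^2*(-72 - 132*I) + z*(-192 + 396*I) + 384 + 88*I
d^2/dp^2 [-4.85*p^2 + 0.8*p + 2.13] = -9.70000000000000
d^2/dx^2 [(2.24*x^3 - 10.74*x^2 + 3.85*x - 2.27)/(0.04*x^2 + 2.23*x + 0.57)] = (24.104784*x^3 + 18.531024*x^2 + 2.625072*x - 39.239776)/(6.4e-5*x^6 + 0.010704*x^5 + 0.599484*x^4 + 11.394631*x^3 + 8.542647*x^2 + 2.173581*x + 0.185193)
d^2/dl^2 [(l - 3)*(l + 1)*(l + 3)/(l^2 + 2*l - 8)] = 2*(l^3 - 51*l^2 - 78*l - 188)/(l^6 + 6*l^5 - 12*l^4 - 88*l^3 + 96*l^2 + 384*l - 512)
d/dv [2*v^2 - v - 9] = 4*v - 1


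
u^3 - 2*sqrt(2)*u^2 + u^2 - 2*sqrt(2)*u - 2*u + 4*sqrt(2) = (u - 1)*(u + 2)*(u - 2*sqrt(2))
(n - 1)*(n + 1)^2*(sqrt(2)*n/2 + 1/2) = sqrt(2)*n^4/2 + n^3/2 + sqrt(2)*n^3/2 - sqrt(2)*n^2/2 + n^2/2 - sqrt(2)*n/2 - n/2 - 1/2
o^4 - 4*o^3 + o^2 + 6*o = o*(o - 3)*(o - 2)*(o + 1)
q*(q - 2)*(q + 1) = q^3 - q^2 - 2*q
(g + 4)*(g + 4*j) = g^2 + 4*g*j + 4*g + 16*j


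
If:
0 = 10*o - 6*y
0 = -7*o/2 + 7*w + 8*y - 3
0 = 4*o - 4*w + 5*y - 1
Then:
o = 57/377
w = 163/754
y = 95/377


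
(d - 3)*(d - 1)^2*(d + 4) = d^4 - d^3 - 13*d^2 + 25*d - 12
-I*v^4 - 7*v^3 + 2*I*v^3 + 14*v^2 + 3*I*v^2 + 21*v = v*(v - 3)*(v - 7*I)*(-I*v - I)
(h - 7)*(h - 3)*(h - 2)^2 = h^4 - 14*h^3 + 65*h^2 - 124*h + 84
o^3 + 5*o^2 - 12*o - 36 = (o - 3)*(o + 2)*(o + 6)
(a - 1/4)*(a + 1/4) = a^2 - 1/16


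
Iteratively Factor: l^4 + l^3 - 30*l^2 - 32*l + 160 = (l - 5)*(l^3 + 6*l^2 - 32) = (l - 5)*(l + 4)*(l^2 + 2*l - 8) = (l - 5)*(l - 2)*(l + 4)*(l + 4)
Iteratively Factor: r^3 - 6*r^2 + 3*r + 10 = (r - 2)*(r^2 - 4*r - 5) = (r - 2)*(r + 1)*(r - 5)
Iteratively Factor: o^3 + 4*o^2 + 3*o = (o)*(o^2 + 4*o + 3) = o*(o + 3)*(o + 1)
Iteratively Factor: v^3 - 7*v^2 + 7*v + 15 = (v - 3)*(v^2 - 4*v - 5) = (v - 5)*(v - 3)*(v + 1)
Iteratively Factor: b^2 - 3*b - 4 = (b - 4)*(b + 1)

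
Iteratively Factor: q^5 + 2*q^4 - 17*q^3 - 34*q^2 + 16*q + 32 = (q + 4)*(q^4 - 2*q^3 - 9*q^2 + 2*q + 8) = (q - 4)*(q + 4)*(q^3 + 2*q^2 - q - 2) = (q - 4)*(q + 1)*(q + 4)*(q^2 + q - 2) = (q - 4)*(q + 1)*(q + 2)*(q + 4)*(q - 1)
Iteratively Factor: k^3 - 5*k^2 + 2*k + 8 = (k + 1)*(k^2 - 6*k + 8) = (k - 2)*(k + 1)*(k - 4)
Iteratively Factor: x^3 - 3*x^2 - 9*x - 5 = (x + 1)*(x^2 - 4*x - 5) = (x - 5)*(x + 1)*(x + 1)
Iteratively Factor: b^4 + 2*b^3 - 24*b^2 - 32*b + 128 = (b - 2)*(b^3 + 4*b^2 - 16*b - 64) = (b - 2)*(b + 4)*(b^2 - 16) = (b - 4)*(b - 2)*(b + 4)*(b + 4)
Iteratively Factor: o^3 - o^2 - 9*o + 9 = (o + 3)*(o^2 - 4*o + 3) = (o - 3)*(o + 3)*(o - 1)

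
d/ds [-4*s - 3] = -4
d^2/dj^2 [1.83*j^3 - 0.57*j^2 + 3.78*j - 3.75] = 10.98*j - 1.14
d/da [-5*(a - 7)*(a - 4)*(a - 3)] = -15*a^2 + 140*a - 305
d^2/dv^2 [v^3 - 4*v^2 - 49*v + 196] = 6*v - 8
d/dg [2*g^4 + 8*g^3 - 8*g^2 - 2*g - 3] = 8*g^3 + 24*g^2 - 16*g - 2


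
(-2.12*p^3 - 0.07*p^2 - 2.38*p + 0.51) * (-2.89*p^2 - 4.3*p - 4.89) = 6.1268*p^5 + 9.3183*p^4 + 17.546*p^3 + 9.1024*p^2 + 9.4452*p - 2.4939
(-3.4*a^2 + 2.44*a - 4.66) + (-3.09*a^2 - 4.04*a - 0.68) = -6.49*a^2 - 1.6*a - 5.34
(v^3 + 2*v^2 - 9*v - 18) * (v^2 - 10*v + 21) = v^5 - 8*v^4 - 8*v^3 + 114*v^2 - 9*v - 378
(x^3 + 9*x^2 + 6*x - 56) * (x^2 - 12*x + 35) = x^5 - 3*x^4 - 67*x^3 + 187*x^2 + 882*x - 1960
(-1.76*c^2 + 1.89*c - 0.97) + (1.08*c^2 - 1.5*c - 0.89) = -0.68*c^2 + 0.39*c - 1.86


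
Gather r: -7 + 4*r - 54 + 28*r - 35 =32*r - 96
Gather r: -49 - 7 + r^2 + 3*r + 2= r^2 + 3*r - 54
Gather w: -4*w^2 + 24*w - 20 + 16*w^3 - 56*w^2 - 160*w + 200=16*w^3 - 60*w^2 - 136*w + 180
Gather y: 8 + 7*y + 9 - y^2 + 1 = -y^2 + 7*y + 18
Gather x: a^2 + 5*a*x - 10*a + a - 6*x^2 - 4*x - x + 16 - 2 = a^2 - 9*a - 6*x^2 + x*(5*a - 5) + 14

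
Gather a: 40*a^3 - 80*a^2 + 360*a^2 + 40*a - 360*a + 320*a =40*a^3 + 280*a^2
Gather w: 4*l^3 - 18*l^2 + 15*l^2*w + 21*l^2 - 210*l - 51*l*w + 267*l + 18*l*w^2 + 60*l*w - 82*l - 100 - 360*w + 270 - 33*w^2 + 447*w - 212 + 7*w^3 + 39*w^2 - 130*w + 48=4*l^3 + 3*l^2 - 25*l + 7*w^3 + w^2*(18*l + 6) + w*(15*l^2 + 9*l - 43) + 6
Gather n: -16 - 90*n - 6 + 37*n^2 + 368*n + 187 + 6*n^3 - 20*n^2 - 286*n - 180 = 6*n^3 + 17*n^2 - 8*n - 15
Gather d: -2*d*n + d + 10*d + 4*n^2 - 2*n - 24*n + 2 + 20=d*(11 - 2*n) + 4*n^2 - 26*n + 22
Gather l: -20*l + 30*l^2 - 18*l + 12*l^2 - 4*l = 42*l^2 - 42*l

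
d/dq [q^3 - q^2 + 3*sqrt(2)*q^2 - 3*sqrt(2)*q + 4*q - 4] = 3*q^2 - 2*q + 6*sqrt(2)*q - 3*sqrt(2) + 4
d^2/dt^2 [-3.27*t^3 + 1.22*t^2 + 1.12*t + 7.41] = 2.44 - 19.62*t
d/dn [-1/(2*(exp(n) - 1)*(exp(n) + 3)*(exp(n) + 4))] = ((exp(n) - 1)*(exp(n) + 3) + (exp(n) - 1)*(exp(n) + 4) + (exp(n) + 3)*(exp(n) + 4))/(8*(exp(n) + 3)^2*(exp(n) + 4)^2*sinh(n/2)^2)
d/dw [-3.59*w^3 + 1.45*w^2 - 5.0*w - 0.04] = -10.77*w^2 + 2.9*w - 5.0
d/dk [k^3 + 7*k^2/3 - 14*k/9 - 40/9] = 3*k^2 + 14*k/3 - 14/9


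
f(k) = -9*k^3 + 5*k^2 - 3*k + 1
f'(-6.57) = -1234.15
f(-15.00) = 31546.00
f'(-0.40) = -11.32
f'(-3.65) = -399.21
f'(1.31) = -36.23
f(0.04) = 0.89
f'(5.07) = -646.33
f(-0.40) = 3.58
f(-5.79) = 1932.93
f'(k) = -27*k^2 + 10*k - 3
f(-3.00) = 298.00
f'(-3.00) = -276.00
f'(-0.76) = -26.20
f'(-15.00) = -6228.00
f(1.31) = -14.58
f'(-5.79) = -966.05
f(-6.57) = 2788.88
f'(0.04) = -2.64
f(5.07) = -1058.60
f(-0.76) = 10.12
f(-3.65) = 516.21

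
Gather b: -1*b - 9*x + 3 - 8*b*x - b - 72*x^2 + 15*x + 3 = b*(-8*x - 2) - 72*x^2 + 6*x + 6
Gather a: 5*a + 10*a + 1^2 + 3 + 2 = 15*a + 6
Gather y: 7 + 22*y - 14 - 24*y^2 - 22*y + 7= -24*y^2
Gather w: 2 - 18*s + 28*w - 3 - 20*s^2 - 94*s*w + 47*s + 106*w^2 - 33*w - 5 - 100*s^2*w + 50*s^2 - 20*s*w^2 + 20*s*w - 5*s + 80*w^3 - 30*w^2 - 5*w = 30*s^2 + 24*s + 80*w^3 + w^2*(76 - 20*s) + w*(-100*s^2 - 74*s - 10) - 6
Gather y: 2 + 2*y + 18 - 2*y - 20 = 0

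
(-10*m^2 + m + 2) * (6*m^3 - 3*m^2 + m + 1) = -60*m^5 + 36*m^4 - m^3 - 15*m^2 + 3*m + 2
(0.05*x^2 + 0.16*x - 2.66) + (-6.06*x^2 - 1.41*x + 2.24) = -6.01*x^2 - 1.25*x - 0.42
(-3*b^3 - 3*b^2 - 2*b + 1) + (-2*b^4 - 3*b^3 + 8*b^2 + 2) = -2*b^4 - 6*b^3 + 5*b^2 - 2*b + 3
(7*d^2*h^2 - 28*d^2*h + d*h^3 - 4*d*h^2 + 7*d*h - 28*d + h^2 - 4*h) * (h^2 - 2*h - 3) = 7*d^2*h^4 - 42*d^2*h^3 + 35*d^2*h^2 + 84*d^2*h + d*h^5 - 6*d*h^4 + 12*d*h^3 - 30*d*h^2 + 35*d*h + 84*d + h^4 - 6*h^3 + 5*h^2 + 12*h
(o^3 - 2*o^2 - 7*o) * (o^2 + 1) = o^5 - 2*o^4 - 6*o^3 - 2*o^2 - 7*o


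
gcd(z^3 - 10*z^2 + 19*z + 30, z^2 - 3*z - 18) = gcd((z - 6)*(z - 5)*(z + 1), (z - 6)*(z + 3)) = z - 6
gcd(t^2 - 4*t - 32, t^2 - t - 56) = t - 8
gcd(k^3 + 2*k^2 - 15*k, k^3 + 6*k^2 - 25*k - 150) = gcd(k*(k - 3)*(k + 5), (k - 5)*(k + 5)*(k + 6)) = k + 5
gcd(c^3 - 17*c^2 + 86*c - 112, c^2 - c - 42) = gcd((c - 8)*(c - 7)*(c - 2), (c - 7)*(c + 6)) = c - 7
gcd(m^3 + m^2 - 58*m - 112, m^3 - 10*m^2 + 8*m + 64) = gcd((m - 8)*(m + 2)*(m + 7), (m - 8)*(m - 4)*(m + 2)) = m^2 - 6*m - 16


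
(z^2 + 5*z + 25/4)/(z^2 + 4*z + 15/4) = (2*z + 5)/(2*z + 3)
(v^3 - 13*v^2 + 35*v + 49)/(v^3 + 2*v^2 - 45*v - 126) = (v^2 - 6*v - 7)/(v^2 + 9*v + 18)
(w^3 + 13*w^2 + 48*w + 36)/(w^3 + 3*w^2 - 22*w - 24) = (w + 6)/(w - 4)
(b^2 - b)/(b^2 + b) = (b - 1)/(b + 1)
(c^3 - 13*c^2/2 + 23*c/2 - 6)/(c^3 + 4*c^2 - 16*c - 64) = (2*c^2 - 5*c + 3)/(2*(c^2 + 8*c + 16))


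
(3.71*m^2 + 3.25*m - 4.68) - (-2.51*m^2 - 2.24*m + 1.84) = 6.22*m^2 + 5.49*m - 6.52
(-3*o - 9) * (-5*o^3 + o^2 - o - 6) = 15*o^4 + 42*o^3 - 6*o^2 + 27*o + 54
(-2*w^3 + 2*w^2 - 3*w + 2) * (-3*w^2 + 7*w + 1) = 6*w^5 - 20*w^4 + 21*w^3 - 25*w^2 + 11*w + 2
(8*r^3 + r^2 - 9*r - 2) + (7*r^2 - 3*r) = 8*r^3 + 8*r^2 - 12*r - 2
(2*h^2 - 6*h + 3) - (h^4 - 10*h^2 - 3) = -h^4 + 12*h^2 - 6*h + 6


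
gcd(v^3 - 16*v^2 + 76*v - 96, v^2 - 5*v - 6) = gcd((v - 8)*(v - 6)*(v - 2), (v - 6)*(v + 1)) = v - 6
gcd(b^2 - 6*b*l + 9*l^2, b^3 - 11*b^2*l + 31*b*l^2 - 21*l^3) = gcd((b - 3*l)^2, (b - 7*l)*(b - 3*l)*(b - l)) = b - 3*l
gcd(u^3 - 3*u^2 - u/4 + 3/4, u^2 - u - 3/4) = u + 1/2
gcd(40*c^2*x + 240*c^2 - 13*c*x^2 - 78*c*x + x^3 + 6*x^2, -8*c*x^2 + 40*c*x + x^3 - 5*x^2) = -8*c + x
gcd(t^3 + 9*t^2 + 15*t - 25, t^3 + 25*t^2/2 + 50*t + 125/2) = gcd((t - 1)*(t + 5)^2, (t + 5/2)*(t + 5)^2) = t^2 + 10*t + 25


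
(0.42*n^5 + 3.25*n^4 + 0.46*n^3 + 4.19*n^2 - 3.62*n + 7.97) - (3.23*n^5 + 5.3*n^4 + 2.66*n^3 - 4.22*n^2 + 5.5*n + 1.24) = -2.81*n^5 - 2.05*n^4 - 2.2*n^3 + 8.41*n^2 - 9.12*n + 6.73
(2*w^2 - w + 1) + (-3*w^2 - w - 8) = -w^2 - 2*w - 7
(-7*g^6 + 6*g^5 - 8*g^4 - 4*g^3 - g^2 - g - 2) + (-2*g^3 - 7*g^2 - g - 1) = -7*g^6 + 6*g^5 - 8*g^4 - 6*g^3 - 8*g^2 - 2*g - 3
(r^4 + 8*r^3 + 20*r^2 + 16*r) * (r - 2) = r^5 + 6*r^4 + 4*r^3 - 24*r^2 - 32*r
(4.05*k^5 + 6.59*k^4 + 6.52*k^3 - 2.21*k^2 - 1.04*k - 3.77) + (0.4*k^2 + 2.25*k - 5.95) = 4.05*k^5 + 6.59*k^4 + 6.52*k^3 - 1.81*k^2 + 1.21*k - 9.72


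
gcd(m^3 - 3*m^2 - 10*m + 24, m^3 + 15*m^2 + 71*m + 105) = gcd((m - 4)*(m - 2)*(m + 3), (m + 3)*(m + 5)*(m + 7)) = m + 3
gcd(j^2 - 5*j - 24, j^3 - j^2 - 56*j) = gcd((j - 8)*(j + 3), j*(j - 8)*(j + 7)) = j - 8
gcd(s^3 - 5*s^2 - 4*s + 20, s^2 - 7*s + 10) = s^2 - 7*s + 10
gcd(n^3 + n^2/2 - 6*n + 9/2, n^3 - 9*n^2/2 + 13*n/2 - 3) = n^2 - 5*n/2 + 3/2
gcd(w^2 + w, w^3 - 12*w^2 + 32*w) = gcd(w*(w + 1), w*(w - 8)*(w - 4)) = w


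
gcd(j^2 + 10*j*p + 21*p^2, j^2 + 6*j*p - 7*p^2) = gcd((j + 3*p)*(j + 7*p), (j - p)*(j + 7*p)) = j + 7*p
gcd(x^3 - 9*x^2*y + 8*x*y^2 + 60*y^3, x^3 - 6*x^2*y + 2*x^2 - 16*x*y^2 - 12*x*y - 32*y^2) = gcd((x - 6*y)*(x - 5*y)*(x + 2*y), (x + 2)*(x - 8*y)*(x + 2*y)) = x + 2*y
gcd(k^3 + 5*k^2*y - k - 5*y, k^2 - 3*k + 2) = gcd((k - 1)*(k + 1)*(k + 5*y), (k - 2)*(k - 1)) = k - 1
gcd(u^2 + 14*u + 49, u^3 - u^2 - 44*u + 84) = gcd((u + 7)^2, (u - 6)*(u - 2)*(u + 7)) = u + 7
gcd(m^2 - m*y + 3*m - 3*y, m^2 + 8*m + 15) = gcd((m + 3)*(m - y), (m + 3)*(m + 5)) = m + 3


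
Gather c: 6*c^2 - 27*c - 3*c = 6*c^2 - 30*c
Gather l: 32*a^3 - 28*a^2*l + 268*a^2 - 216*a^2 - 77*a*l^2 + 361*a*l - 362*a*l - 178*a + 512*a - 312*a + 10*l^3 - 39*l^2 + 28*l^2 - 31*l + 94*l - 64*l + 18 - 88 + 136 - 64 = 32*a^3 + 52*a^2 + 22*a + 10*l^3 + l^2*(-77*a - 11) + l*(-28*a^2 - a - 1) + 2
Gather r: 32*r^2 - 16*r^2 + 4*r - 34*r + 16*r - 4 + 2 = 16*r^2 - 14*r - 2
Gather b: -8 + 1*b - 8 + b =2*b - 16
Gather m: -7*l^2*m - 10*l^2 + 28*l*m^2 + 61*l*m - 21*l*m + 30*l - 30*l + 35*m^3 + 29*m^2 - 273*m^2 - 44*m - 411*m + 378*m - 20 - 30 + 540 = -10*l^2 + 35*m^3 + m^2*(28*l - 244) + m*(-7*l^2 + 40*l - 77) + 490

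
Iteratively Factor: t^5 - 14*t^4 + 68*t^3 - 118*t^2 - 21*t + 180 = (t - 5)*(t^4 - 9*t^3 + 23*t^2 - 3*t - 36) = (t - 5)*(t - 3)*(t^3 - 6*t^2 + 5*t + 12) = (t - 5)*(t - 3)*(t + 1)*(t^2 - 7*t + 12) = (t - 5)*(t - 3)^2*(t + 1)*(t - 4)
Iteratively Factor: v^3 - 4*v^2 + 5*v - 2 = (v - 2)*(v^2 - 2*v + 1) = (v - 2)*(v - 1)*(v - 1)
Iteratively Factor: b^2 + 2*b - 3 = (b - 1)*(b + 3)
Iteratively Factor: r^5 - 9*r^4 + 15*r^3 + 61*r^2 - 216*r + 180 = (r - 5)*(r^4 - 4*r^3 - 5*r^2 + 36*r - 36) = (r - 5)*(r - 2)*(r^3 - 2*r^2 - 9*r + 18) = (r - 5)*(r - 2)^2*(r^2 - 9) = (r - 5)*(r - 3)*(r - 2)^2*(r + 3)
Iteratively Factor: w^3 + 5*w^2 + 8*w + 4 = (w + 1)*(w^2 + 4*w + 4) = (w + 1)*(w + 2)*(w + 2)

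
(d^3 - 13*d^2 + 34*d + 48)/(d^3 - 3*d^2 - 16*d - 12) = (d - 8)/(d + 2)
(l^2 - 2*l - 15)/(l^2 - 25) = (l + 3)/(l + 5)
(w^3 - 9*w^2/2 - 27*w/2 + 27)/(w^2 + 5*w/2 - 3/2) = (2*w^2 - 15*w + 18)/(2*w - 1)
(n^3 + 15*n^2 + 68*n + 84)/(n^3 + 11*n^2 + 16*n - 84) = (n + 2)/(n - 2)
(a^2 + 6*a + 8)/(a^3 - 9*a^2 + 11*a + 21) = (a^2 + 6*a + 8)/(a^3 - 9*a^2 + 11*a + 21)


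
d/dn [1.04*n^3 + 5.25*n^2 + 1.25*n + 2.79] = 3.12*n^2 + 10.5*n + 1.25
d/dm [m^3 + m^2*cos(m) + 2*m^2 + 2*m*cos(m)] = -m^2*sin(m) + 3*m^2 + 2*sqrt(2)*m*cos(m + pi/4) + 4*m + 2*cos(m)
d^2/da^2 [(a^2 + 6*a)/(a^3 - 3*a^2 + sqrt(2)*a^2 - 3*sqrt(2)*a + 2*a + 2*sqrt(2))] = 2*(a*(a + 6)*(3*a^2 - 6*a + 2*sqrt(2)*a - 3*sqrt(2) + 2)^2 - (a*(a + 6)*(3*a - 3 + sqrt(2)) + 2*(a + 3)*(3*a^2 - 6*a + 2*sqrt(2)*a - 3*sqrt(2) + 2))*(a^3 - 3*a^2 + sqrt(2)*a^2 - 3*sqrt(2)*a + 2*a + 2*sqrt(2)) + (a^3 - 3*a^2 + sqrt(2)*a^2 - 3*sqrt(2)*a + 2*a + 2*sqrt(2))^2)/(a^3 - 3*a^2 + sqrt(2)*a^2 - 3*sqrt(2)*a + 2*a + 2*sqrt(2))^3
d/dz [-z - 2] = -1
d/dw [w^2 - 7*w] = 2*w - 7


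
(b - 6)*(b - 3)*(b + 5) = b^3 - 4*b^2 - 27*b + 90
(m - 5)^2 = m^2 - 10*m + 25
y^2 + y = y*(y + 1)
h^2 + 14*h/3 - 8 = (h - 4/3)*(h + 6)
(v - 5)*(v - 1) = v^2 - 6*v + 5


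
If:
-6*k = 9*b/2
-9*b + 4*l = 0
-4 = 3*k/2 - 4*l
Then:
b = 32/81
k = -8/27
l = 8/9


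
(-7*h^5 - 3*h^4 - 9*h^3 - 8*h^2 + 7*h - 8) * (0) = 0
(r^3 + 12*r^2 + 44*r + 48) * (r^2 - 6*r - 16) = r^5 + 6*r^4 - 44*r^3 - 408*r^2 - 992*r - 768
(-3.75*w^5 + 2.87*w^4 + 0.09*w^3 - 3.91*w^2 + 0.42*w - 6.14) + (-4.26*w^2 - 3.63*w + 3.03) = -3.75*w^5 + 2.87*w^4 + 0.09*w^3 - 8.17*w^2 - 3.21*w - 3.11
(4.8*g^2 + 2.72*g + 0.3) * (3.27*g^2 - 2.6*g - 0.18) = 15.696*g^4 - 3.5856*g^3 - 6.955*g^2 - 1.2696*g - 0.054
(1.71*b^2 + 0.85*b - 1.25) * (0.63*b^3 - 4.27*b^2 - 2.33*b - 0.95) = 1.0773*b^5 - 6.7662*b^4 - 8.4013*b^3 + 1.7325*b^2 + 2.105*b + 1.1875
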